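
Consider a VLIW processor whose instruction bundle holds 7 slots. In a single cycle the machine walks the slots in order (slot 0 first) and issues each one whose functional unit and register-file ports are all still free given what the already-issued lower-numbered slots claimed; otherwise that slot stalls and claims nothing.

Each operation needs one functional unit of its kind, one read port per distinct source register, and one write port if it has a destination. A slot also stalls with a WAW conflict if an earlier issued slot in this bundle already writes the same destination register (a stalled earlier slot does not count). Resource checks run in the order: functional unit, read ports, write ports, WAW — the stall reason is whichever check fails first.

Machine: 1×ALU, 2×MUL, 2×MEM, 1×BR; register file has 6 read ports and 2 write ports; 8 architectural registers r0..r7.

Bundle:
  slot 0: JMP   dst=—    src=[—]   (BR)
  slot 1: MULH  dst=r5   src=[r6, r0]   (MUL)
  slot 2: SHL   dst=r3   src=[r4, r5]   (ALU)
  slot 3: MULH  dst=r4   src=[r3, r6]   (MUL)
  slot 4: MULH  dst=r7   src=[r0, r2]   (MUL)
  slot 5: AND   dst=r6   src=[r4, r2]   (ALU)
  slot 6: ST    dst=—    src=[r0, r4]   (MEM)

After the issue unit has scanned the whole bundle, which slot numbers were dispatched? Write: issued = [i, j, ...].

[0] BR needs rd=0 wr=0: ok; after: ALU=1 MUL=2 MEM=2 BR=0, R=6, W=2
[1] MUL needs rd=2 wr=1: ok; after: ALU=1 MUL=1 MEM=2 BR=0, R=4, W=1
[2] ALU needs rd=2 wr=1: ok; after: ALU=0 MUL=1 MEM=2 BR=0, R=2, W=0
[3] MUL needs rd=2 wr=1: WR_PORT; after: ALU=0 MUL=1 MEM=2 BR=0, R=2, W=0
[4] MUL needs rd=2 wr=1: WR_PORT; after: ALU=0 MUL=1 MEM=2 BR=0, R=2, W=0
[5] ALU needs rd=2 wr=1: FU; after: ALU=0 MUL=1 MEM=2 BR=0, R=2, W=0
[6] MEM needs rd=2 wr=0: ok; after: ALU=0 MUL=1 MEM=1 BR=0, R=0, W=0

issued = [0, 1, 2, 6]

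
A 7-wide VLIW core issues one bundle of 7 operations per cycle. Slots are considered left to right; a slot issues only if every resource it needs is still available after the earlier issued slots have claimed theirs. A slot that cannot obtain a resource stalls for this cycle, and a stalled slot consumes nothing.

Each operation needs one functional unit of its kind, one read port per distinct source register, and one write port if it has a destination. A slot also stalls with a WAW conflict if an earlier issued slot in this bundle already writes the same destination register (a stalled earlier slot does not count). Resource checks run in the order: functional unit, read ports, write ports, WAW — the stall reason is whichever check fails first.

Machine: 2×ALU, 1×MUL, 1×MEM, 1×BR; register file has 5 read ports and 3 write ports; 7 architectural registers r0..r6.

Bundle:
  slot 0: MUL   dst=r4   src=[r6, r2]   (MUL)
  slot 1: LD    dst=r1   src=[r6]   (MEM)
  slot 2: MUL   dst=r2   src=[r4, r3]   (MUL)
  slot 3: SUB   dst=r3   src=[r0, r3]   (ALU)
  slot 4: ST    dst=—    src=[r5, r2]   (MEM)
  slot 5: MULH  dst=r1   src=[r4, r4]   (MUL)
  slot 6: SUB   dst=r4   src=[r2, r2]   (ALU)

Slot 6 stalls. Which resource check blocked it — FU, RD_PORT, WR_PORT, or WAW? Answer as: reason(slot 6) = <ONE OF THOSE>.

[0] MUL needs rd=2 wr=1: ok; after: ALU=2 MUL=0 MEM=1 BR=1, R=3, W=2
[1] MEM needs rd=1 wr=1: ok; after: ALU=2 MUL=0 MEM=0 BR=1, R=2, W=1
[2] MUL needs rd=2 wr=1: FU; after: ALU=2 MUL=0 MEM=0 BR=1, R=2, W=1
[3] ALU needs rd=2 wr=1: ok; after: ALU=1 MUL=0 MEM=0 BR=1, R=0, W=0
[4] MEM needs rd=2 wr=0: FU; after: ALU=1 MUL=0 MEM=0 BR=1, R=0, W=0
[5] MUL needs rd=1 wr=1: FU; after: ALU=1 MUL=0 MEM=0 BR=1, R=0, W=0
[6] ALU needs rd=1 wr=1: RD_PORT; after: ALU=1 MUL=0 MEM=0 BR=1, R=0, W=0

reason(slot 6) = RD_PORT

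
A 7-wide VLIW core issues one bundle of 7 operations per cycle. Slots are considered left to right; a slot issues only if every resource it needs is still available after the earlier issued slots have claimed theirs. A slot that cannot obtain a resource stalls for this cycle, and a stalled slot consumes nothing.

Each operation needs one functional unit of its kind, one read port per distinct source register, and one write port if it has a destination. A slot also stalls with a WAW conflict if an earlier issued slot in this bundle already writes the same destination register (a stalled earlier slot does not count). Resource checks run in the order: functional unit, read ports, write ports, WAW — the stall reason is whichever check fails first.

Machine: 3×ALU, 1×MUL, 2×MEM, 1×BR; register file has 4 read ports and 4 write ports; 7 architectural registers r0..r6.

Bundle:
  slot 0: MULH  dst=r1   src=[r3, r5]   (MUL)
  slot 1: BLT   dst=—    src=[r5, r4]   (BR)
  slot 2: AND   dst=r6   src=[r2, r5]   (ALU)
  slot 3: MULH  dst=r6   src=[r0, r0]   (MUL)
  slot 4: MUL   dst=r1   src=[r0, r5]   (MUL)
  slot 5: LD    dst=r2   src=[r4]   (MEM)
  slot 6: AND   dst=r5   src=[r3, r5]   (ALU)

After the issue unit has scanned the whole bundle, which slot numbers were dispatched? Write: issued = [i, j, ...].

[0] MUL needs rd=2 wr=1: ok; after: ALU=3 MUL=0 MEM=2 BR=1, R=2, W=3
[1] BR needs rd=2 wr=0: ok; after: ALU=3 MUL=0 MEM=2 BR=0, R=0, W=3
[2] ALU needs rd=2 wr=1: RD_PORT; after: ALU=3 MUL=0 MEM=2 BR=0, R=0, W=3
[3] MUL needs rd=1 wr=1: FU; after: ALU=3 MUL=0 MEM=2 BR=0, R=0, W=3
[4] MUL needs rd=2 wr=1: FU; after: ALU=3 MUL=0 MEM=2 BR=0, R=0, W=3
[5] MEM needs rd=1 wr=1: RD_PORT; after: ALU=3 MUL=0 MEM=2 BR=0, R=0, W=3
[6] ALU needs rd=2 wr=1: RD_PORT; after: ALU=3 MUL=0 MEM=2 BR=0, R=0, W=3

issued = [0, 1]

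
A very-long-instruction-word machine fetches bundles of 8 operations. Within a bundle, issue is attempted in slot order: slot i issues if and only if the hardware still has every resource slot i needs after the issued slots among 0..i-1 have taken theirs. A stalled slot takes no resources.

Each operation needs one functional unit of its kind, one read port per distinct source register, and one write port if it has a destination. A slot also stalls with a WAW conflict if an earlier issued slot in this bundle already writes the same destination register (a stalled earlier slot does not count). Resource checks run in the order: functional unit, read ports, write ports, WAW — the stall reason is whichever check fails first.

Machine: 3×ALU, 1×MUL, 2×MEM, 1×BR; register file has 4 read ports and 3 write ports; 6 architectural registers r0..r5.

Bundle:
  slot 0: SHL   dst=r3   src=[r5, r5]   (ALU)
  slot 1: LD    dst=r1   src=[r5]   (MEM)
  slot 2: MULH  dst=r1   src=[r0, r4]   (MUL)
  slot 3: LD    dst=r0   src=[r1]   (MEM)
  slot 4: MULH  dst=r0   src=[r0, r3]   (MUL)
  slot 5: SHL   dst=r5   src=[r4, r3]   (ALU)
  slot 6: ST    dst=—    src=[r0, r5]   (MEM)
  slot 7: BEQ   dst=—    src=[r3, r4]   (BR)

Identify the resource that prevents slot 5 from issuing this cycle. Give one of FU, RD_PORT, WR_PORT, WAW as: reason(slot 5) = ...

(0) want 1×ALU +1rd +1wr — yes → AL2|MU1|ME2|BR1|rd3|wr2
(1) want 1×MEM +1rd +1wr — yes → AL2|MU1|ME1|BR1|rd2|wr1
(2) want 1×MUL +2rd +1wr — WAW → AL2|MU1|ME1|BR1|rd2|wr1
(3) want 1×MEM +1rd +1wr — yes → AL2|MU1|ME0|BR1|rd1|wr0
(4) want 1×MUL +2rd +1wr — RD_PORT → AL2|MU1|ME0|BR1|rd1|wr0
(5) want 1×ALU +2rd +1wr — RD_PORT → AL2|MU1|ME0|BR1|rd1|wr0
(6) want 1×MEM +2rd +0wr — FU → AL2|MU1|ME0|BR1|rd1|wr0
(7) want 1×BR +2rd +0wr — RD_PORT → AL2|MU1|ME0|BR1|rd1|wr0

reason(slot 5) = RD_PORT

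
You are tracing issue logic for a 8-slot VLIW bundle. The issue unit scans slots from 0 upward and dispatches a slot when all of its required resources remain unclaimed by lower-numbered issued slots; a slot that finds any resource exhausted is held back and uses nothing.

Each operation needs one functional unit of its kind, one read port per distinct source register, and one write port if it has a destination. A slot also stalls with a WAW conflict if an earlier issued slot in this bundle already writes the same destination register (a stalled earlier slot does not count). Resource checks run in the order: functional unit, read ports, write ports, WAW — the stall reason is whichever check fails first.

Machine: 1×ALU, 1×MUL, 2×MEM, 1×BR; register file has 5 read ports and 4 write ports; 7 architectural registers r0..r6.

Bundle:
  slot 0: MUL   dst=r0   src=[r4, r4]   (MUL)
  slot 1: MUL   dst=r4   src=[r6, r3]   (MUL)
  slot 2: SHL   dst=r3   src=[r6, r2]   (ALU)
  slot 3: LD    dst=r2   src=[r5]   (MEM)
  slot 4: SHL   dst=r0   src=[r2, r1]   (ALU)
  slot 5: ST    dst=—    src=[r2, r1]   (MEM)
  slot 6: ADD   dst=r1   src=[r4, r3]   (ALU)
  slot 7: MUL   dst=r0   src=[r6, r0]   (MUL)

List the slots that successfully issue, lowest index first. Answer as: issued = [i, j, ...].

issued = [0, 2, 3]

  0. MUL→r0 ⇒ go  {1A/0Mu/2Ld/1B | 4r 3w}
  1. MUL→r4 ⇒ no(FU)  {1A/0Mu/2Ld/1B | 4r 3w}
  2. ALU→r3 ⇒ go  {0A/0Mu/2Ld/1B | 2r 2w}
  3. MEM→r2 ⇒ go  {0A/0Mu/1Ld/1B | 1r 1w}
  4. ALU→r0 ⇒ no(FU)  {0A/0Mu/1Ld/1B | 1r 1w}
  5. MEM ⇒ no(RD_PORT)  {0A/0Mu/1Ld/1B | 1r 1w}
  6. ALU→r1 ⇒ no(FU)  {0A/0Mu/1Ld/1B | 1r 1w}
  7. MUL→r0 ⇒ no(FU)  {0A/0Mu/1Ld/1B | 1r 1w}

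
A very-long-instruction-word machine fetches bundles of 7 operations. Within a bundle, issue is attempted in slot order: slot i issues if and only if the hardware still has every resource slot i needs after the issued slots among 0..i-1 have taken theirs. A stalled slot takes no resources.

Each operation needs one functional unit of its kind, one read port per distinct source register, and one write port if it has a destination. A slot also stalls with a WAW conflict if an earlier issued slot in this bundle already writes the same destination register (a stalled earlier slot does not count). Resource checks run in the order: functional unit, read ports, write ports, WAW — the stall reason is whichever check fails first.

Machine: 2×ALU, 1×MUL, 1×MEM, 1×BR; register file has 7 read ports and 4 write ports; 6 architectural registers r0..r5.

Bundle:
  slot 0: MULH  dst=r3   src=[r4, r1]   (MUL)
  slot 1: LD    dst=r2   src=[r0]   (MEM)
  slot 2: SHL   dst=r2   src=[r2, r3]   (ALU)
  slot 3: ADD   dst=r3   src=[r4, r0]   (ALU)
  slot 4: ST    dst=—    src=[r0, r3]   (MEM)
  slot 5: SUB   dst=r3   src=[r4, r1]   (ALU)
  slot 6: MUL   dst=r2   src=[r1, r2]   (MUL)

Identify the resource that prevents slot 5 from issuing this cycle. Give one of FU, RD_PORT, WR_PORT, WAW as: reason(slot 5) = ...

#0 MUL src=r4,r1 dispatched  <A:2 Mu:0 Ld:1 B:1 rd:5 wr:3>
#1 MEM src=r0 dispatched  <A:2 Mu:0 Ld:0 B:1 rd:4 wr:2>
#2 ALU src=r2,r3 held:WAW  <A:2 Mu:0 Ld:0 B:1 rd:4 wr:2>
#3 ALU src=r4,r0 held:WAW  <A:2 Mu:0 Ld:0 B:1 rd:4 wr:2>
#4 MEM src=r0,r3 held:FU  <A:2 Mu:0 Ld:0 B:1 rd:4 wr:2>
#5 ALU src=r4,r1 held:WAW  <A:2 Mu:0 Ld:0 B:1 rd:4 wr:2>
#6 MUL src=r1,r2 held:FU  <A:2 Mu:0 Ld:0 B:1 rd:4 wr:2>

reason(slot 5) = WAW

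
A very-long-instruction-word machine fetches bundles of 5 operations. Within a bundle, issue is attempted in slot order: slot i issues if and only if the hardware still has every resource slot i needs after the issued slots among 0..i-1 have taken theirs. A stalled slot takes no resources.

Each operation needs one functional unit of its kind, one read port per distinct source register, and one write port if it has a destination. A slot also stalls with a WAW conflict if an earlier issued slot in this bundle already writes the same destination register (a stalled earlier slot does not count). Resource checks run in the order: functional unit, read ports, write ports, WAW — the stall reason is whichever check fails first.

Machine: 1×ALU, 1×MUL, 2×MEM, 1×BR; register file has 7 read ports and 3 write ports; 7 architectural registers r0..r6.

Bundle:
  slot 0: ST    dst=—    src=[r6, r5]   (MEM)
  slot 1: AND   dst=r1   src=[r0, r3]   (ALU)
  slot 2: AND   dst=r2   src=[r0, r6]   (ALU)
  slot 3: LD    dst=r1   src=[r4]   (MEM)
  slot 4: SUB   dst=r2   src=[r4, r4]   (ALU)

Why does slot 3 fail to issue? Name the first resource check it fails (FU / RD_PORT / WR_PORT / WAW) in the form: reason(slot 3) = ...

[0] MEM needs rd=2 wr=0: ok; after: ALU=1 MUL=1 MEM=1 BR=1, R=5, W=3
[1] ALU needs rd=2 wr=1: ok; after: ALU=0 MUL=1 MEM=1 BR=1, R=3, W=2
[2] ALU needs rd=2 wr=1: FU; after: ALU=0 MUL=1 MEM=1 BR=1, R=3, W=2
[3] MEM needs rd=1 wr=1: WAW; after: ALU=0 MUL=1 MEM=1 BR=1, R=3, W=2
[4] ALU needs rd=1 wr=1: FU; after: ALU=0 MUL=1 MEM=1 BR=1, R=3, W=2

reason(slot 3) = WAW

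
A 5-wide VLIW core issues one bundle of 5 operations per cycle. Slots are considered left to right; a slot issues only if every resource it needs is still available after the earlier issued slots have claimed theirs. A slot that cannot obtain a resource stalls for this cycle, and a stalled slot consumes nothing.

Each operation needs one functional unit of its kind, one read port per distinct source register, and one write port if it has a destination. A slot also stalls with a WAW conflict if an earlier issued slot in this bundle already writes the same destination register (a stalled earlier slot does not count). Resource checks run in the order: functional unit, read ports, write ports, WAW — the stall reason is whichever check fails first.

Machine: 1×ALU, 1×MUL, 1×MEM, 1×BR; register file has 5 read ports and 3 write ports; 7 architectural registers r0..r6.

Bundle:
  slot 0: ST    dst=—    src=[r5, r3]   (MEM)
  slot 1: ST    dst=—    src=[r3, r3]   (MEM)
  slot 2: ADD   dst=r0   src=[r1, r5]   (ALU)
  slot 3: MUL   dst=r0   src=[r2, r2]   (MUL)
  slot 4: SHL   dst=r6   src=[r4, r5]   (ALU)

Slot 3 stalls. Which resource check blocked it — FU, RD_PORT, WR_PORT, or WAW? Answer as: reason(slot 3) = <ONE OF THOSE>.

reason(slot 3) = WAW

(0) want 1×MEM +2rd +0wr — yes → AL1|MU1|ME0|BR1|rd3|wr3
(1) want 1×MEM +1rd +0wr — FU → AL1|MU1|ME0|BR1|rd3|wr3
(2) want 1×ALU +2rd +1wr — yes → AL0|MU1|ME0|BR1|rd1|wr2
(3) want 1×MUL +1rd +1wr — WAW → AL0|MU1|ME0|BR1|rd1|wr2
(4) want 1×ALU +2rd +1wr — FU → AL0|MU1|ME0|BR1|rd1|wr2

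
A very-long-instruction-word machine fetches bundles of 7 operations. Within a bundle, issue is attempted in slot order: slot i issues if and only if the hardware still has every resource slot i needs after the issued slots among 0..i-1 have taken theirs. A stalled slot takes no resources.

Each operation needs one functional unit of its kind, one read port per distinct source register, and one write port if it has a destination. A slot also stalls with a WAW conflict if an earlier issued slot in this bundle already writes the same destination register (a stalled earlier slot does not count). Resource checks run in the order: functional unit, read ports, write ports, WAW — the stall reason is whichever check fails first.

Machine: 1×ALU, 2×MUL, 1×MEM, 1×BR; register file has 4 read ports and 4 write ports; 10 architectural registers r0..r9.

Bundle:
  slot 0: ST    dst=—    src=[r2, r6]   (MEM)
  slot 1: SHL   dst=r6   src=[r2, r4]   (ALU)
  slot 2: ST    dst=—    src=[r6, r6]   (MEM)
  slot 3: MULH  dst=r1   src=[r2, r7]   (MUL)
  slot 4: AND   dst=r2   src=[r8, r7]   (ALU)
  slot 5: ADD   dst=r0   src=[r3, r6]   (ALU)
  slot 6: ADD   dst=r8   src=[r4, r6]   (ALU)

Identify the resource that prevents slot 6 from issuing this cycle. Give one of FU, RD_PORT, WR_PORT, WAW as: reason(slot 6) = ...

reason(slot 6) = FU

slot 0 (MEM): ISSUE — free A1,Mu2,Ld0,B1 rp2 wp4
slot 1 (ALU): ISSUE — free A0,Mu2,Ld0,B1 rp0 wp3
slot 2 (MEM): stall FU — free A0,Mu2,Ld0,B1 rp0 wp3
slot 3 (MUL): stall RD_PORT — free A0,Mu2,Ld0,B1 rp0 wp3
slot 4 (ALU): stall FU — free A0,Mu2,Ld0,B1 rp0 wp3
slot 5 (ALU): stall FU — free A0,Mu2,Ld0,B1 rp0 wp3
slot 6 (ALU): stall FU — free A0,Mu2,Ld0,B1 rp0 wp3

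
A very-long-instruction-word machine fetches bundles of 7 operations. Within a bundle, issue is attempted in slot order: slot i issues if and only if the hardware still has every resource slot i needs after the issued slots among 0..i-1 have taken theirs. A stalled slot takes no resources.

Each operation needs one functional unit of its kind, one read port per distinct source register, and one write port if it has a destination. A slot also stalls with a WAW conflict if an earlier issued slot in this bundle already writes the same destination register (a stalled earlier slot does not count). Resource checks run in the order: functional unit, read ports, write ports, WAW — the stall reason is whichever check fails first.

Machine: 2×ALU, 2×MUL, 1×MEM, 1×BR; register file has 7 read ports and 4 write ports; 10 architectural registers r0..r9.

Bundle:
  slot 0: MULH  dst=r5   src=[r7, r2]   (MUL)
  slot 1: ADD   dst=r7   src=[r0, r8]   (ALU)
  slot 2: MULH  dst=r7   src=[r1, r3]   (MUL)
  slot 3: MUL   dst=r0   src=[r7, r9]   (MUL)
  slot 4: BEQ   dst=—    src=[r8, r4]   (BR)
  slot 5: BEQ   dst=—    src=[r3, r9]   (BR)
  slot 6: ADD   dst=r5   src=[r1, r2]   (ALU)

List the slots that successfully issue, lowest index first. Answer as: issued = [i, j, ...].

#0 MUL src=r7,r2 dispatched  <A:2 Mu:1 Ld:1 B:1 rd:5 wr:3>
#1 ALU src=r0,r8 dispatched  <A:1 Mu:1 Ld:1 B:1 rd:3 wr:2>
#2 MUL src=r1,r3 held:WAW  <A:1 Mu:1 Ld:1 B:1 rd:3 wr:2>
#3 MUL src=r7,r9 dispatched  <A:1 Mu:0 Ld:1 B:1 rd:1 wr:1>
#4 BR src=r8,r4 held:RD_PORT  <A:1 Mu:0 Ld:1 B:1 rd:1 wr:1>
#5 BR src=r3,r9 held:RD_PORT  <A:1 Mu:0 Ld:1 B:1 rd:1 wr:1>
#6 ALU src=r1,r2 held:RD_PORT  <A:1 Mu:0 Ld:1 B:1 rd:1 wr:1>

issued = [0, 1, 3]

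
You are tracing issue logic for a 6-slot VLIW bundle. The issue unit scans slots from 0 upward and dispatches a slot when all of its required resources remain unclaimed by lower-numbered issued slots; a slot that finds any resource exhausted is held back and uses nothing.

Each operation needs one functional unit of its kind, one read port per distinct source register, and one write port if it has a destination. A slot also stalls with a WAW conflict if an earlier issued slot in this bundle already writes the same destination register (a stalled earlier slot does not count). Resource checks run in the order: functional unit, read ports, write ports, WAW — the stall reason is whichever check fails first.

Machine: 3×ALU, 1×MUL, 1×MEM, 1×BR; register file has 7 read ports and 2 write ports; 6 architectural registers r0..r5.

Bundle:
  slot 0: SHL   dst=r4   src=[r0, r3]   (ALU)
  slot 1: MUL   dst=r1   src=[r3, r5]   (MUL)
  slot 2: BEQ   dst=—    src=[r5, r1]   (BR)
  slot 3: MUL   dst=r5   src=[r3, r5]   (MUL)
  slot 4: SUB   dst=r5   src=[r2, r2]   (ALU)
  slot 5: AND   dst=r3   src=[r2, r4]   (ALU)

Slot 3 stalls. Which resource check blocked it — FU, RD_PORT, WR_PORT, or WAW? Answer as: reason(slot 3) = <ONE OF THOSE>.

[0] ALU needs rd=2 wr=1: ok; after: ALU=2 MUL=1 MEM=1 BR=1, R=5, W=1
[1] MUL needs rd=2 wr=1: ok; after: ALU=2 MUL=0 MEM=1 BR=1, R=3, W=0
[2] BR needs rd=2 wr=0: ok; after: ALU=2 MUL=0 MEM=1 BR=0, R=1, W=0
[3] MUL needs rd=2 wr=1: FU; after: ALU=2 MUL=0 MEM=1 BR=0, R=1, W=0
[4] ALU needs rd=1 wr=1: WR_PORT; after: ALU=2 MUL=0 MEM=1 BR=0, R=1, W=0
[5] ALU needs rd=2 wr=1: RD_PORT; after: ALU=2 MUL=0 MEM=1 BR=0, R=1, W=0

reason(slot 3) = FU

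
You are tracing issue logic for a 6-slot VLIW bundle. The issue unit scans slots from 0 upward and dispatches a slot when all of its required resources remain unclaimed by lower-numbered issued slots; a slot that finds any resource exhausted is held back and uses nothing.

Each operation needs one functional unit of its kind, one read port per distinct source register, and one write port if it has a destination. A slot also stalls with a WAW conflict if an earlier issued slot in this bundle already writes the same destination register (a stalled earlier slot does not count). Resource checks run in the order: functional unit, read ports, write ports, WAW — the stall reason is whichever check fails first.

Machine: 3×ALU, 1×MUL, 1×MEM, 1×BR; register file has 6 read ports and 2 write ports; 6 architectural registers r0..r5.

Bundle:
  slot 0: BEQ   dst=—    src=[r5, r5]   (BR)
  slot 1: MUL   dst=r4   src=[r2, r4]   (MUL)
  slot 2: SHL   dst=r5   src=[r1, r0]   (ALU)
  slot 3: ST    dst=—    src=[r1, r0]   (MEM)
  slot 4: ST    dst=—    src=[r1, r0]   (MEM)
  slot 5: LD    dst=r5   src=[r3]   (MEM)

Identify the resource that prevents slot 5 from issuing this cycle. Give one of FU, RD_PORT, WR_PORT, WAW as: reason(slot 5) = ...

reason(slot 5) = WR_PORT

[0] BR needs rd=1 wr=0: ok; after: ALU=3 MUL=1 MEM=1 BR=0, R=5, W=2
[1] MUL needs rd=2 wr=1: ok; after: ALU=3 MUL=0 MEM=1 BR=0, R=3, W=1
[2] ALU needs rd=2 wr=1: ok; after: ALU=2 MUL=0 MEM=1 BR=0, R=1, W=0
[3] MEM needs rd=2 wr=0: RD_PORT; after: ALU=2 MUL=0 MEM=1 BR=0, R=1, W=0
[4] MEM needs rd=2 wr=0: RD_PORT; after: ALU=2 MUL=0 MEM=1 BR=0, R=1, W=0
[5] MEM needs rd=1 wr=1: WR_PORT; after: ALU=2 MUL=0 MEM=1 BR=0, R=1, W=0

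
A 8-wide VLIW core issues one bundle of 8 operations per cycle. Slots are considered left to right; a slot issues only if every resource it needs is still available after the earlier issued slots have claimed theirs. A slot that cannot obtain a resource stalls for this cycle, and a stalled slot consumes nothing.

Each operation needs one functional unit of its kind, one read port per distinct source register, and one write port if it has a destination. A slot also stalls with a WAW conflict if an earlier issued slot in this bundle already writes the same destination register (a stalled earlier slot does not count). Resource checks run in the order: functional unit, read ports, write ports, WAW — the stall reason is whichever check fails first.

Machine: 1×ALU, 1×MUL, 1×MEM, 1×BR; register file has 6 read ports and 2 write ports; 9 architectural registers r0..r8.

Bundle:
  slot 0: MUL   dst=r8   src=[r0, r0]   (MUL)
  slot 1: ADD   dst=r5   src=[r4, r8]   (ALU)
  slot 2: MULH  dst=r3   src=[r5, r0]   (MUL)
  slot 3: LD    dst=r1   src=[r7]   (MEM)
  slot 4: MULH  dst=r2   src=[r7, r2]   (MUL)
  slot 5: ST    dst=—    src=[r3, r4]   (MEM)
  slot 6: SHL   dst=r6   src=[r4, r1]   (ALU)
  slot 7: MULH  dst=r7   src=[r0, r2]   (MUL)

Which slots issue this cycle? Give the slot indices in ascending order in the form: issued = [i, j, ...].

issued = [0, 1, 5]

  0. MUL→r8 ⇒ go  {1A/0Mu/1Ld/1B | 5r 1w}
  1. ALU→r5 ⇒ go  {0A/0Mu/1Ld/1B | 3r 0w}
  2. MUL→r3 ⇒ no(FU)  {0A/0Mu/1Ld/1B | 3r 0w}
  3. MEM→r1 ⇒ no(WR_PORT)  {0A/0Mu/1Ld/1B | 3r 0w}
  4. MUL→r2 ⇒ no(FU)  {0A/0Mu/1Ld/1B | 3r 0w}
  5. MEM ⇒ go  {0A/0Mu/0Ld/1B | 1r 0w}
  6. ALU→r6 ⇒ no(FU)  {0A/0Mu/0Ld/1B | 1r 0w}
  7. MUL→r7 ⇒ no(FU)  {0A/0Mu/0Ld/1B | 1r 0w}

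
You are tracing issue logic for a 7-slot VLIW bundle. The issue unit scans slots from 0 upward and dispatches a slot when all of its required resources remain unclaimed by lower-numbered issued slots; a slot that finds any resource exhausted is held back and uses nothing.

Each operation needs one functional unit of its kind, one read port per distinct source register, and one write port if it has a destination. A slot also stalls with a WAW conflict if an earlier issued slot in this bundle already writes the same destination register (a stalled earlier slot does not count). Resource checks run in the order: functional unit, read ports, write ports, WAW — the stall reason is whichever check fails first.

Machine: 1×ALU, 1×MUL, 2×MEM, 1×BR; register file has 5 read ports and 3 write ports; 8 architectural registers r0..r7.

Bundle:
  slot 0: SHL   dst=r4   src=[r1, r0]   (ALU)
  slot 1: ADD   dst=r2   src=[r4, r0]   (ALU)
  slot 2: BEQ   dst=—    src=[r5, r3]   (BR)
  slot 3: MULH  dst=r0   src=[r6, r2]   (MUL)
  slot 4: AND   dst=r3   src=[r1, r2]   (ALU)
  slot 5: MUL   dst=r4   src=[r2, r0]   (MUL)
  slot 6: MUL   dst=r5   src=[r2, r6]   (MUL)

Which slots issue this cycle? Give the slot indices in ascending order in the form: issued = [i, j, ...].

issued = [0, 2]

(0) want 1×ALU +2rd +1wr — yes → AL0|MU1|ME2|BR1|rd3|wr2
(1) want 1×ALU +2rd +1wr — FU → AL0|MU1|ME2|BR1|rd3|wr2
(2) want 1×BR +2rd +0wr — yes → AL0|MU1|ME2|BR0|rd1|wr2
(3) want 1×MUL +2rd +1wr — RD_PORT → AL0|MU1|ME2|BR0|rd1|wr2
(4) want 1×ALU +2rd +1wr — FU → AL0|MU1|ME2|BR0|rd1|wr2
(5) want 1×MUL +2rd +1wr — RD_PORT → AL0|MU1|ME2|BR0|rd1|wr2
(6) want 1×MUL +2rd +1wr — RD_PORT → AL0|MU1|ME2|BR0|rd1|wr2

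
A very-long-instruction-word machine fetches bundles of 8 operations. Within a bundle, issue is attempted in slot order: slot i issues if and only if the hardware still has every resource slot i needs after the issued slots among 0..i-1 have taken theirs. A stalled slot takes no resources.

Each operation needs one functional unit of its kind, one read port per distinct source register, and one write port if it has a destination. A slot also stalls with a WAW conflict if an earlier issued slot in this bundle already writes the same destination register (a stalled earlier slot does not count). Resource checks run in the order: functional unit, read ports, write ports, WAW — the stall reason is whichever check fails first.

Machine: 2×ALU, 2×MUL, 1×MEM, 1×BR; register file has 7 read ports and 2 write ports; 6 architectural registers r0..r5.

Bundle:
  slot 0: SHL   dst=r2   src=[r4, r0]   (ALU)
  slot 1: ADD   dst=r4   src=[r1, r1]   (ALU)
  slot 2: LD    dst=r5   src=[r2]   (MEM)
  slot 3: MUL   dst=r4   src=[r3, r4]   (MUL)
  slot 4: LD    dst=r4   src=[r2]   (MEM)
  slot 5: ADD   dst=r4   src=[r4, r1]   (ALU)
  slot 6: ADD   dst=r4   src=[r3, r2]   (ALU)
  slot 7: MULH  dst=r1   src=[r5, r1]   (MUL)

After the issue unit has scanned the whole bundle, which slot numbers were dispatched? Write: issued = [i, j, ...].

issued = [0, 1]

slot 0 (ALU): ISSUE — free A1,Mu2,Ld1,B1 rp5 wp1
slot 1 (ALU): ISSUE — free A0,Mu2,Ld1,B1 rp4 wp0
slot 2 (MEM): stall WR_PORT — free A0,Mu2,Ld1,B1 rp4 wp0
slot 3 (MUL): stall WR_PORT — free A0,Mu2,Ld1,B1 rp4 wp0
slot 4 (MEM): stall WR_PORT — free A0,Mu2,Ld1,B1 rp4 wp0
slot 5 (ALU): stall FU — free A0,Mu2,Ld1,B1 rp4 wp0
slot 6 (ALU): stall FU — free A0,Mu2,Ld1,B1 rp4 wp0
slot 7 (MUL): stall WR_PORT — free A0,Mu2,Ld1,B1 rp4 wp0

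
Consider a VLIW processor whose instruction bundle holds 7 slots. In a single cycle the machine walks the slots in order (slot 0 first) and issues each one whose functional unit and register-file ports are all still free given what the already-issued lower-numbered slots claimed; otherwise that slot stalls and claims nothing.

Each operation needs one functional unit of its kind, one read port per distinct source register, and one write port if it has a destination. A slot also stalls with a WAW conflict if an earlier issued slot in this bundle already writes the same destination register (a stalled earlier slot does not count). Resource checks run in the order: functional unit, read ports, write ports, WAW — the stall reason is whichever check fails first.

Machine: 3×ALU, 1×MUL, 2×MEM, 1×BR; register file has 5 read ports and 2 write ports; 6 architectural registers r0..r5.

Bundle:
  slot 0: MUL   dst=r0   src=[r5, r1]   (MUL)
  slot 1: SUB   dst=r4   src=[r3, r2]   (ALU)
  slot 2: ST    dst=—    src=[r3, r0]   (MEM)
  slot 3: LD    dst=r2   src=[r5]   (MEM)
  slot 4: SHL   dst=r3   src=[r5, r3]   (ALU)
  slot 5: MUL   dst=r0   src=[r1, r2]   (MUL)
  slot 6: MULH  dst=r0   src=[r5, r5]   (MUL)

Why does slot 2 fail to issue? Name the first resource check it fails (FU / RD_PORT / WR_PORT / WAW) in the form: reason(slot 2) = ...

[0] MUL needs rd=2 wr=1: ok; after: ALU=3 MUL=0 MEM=2 BR=1, R=3, W=1
[1] ALU needs rd=2 wr=1: ok; after: ALU=2 MUL=0 MEM=2 BR=1, R=1, W=0
[2] MEM needs rd=2 wr=0: RD_PORT; after: ALU=2 MUL=0 MEM=2 BR=1, R=1, W=0
[3] MEM needs rd=1 wr=1: WR_PORT; after: ALU=2 MUL=0 MEM=2 BR=1, R=1, W=0
[4] ALU needs rd=2 wr=1: RD_PORT; after: ALU=2 MUL=0 MEM=2 BR=1, R=1, W=0
[5] MUL needs rd=2 wr=1: FU; after: ALU=2 MUL=0 MEM=2 BR=1, R=1, W=0
[6] MUL needs rd=1 wr=1: FU; after: ALU=2 MUL=0 MEM=2 BR=1, R=1, W=0

reason(slot 2) = RD_PORT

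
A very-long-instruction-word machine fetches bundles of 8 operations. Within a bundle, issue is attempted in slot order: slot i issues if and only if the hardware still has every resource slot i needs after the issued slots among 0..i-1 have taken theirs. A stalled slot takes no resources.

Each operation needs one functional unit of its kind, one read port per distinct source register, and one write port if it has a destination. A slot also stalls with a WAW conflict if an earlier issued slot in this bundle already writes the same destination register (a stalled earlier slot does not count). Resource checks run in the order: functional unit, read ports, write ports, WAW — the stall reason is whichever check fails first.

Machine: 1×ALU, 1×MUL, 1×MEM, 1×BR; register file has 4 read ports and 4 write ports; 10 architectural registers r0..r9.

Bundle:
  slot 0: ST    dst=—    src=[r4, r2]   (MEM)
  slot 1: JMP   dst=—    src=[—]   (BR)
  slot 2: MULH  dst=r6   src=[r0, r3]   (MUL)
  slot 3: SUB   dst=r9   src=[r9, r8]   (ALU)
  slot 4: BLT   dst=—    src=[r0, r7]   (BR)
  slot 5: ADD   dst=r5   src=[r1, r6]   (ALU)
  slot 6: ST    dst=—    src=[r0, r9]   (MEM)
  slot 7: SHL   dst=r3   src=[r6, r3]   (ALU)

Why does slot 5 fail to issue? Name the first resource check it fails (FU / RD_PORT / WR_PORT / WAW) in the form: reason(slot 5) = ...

  0. MEM ⇒ go  {1A/1Mu/0Ld/1B | 2r 4w}
  1. BR ⇒ go  {1A/1Mu/0Ld/0B | 2r 4w}
  2. MUL→r6 ⇒ go  {1A/0Mu/0Ld/0B | 0r 3w}
  3. ALU→r9 ⇒ no(RD_PORT)  {1A/0Mu/0Ld/0B | 0r 3w}
  4. BR ⇒ no(FU)  {1A/0Mu/0Ld/0B | 0r 3w}
  5. ALU→r5 ⇒ no(RD_PORT)  {1A/0Mu/0Ld/0B | 0r 3w}
  6. MEM ⇒ no(FU)  {1A/0Mu/0Ld/0B | 0r 3w}
  7. ALU→r3 ⇒ no(RD_PORT)  {1A/0Mu/0Ld/0B | 0r 3w}

reason(slot 5) = RD_PORT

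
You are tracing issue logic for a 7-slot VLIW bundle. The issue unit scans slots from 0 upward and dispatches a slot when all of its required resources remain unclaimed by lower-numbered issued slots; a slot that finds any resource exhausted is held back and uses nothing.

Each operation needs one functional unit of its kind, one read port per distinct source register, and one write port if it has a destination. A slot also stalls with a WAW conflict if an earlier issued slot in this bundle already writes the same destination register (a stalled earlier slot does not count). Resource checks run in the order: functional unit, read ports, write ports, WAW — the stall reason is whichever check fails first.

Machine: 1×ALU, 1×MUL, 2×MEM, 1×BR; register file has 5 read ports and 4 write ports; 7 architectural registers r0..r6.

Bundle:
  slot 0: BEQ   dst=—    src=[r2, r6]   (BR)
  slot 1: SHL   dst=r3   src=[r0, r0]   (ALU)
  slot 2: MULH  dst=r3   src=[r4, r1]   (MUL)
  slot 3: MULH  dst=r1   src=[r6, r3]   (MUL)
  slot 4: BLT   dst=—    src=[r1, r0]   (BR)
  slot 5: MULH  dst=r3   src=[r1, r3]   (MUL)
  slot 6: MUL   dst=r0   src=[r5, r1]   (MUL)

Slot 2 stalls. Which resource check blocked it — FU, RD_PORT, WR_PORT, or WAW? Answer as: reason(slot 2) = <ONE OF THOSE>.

reason(slot 2) = WAW

[0] BR needs rd=2 wr=0: ok; after: ALU=1 MUL=1 MEM=2 BR=0, R=3, W=4
[1] ALU needs rd=1 wr=1: ok; after: ALU=0 MUL=1 MEM=2 BR=0, R=2, W=3
[2] MUL needs rd=2 wr=1: WAW; after: ALU=0 MUL=1 MEM=2 BR=0, R=2, W=3
[3] MUL needs rd=2 wr=1: ok; after: ALU=0 MUL=0 MEM=2 BR=0, R=0, W=2
[4] BR needs rd=2 wr=0: FU; after: ALU=0 MUL=0 MEM=2 BR=0, R=0, W=2
[5] MUL needs rd=2 wr=1: FU; after: ALU=0 MUL=0 MEM=2 BR=0, R=0, W=2
[6] MUL needs rd=2 wr=1: FU; after: ALU=0 MUL=0 MEM=2 BR=0, R=0, W=2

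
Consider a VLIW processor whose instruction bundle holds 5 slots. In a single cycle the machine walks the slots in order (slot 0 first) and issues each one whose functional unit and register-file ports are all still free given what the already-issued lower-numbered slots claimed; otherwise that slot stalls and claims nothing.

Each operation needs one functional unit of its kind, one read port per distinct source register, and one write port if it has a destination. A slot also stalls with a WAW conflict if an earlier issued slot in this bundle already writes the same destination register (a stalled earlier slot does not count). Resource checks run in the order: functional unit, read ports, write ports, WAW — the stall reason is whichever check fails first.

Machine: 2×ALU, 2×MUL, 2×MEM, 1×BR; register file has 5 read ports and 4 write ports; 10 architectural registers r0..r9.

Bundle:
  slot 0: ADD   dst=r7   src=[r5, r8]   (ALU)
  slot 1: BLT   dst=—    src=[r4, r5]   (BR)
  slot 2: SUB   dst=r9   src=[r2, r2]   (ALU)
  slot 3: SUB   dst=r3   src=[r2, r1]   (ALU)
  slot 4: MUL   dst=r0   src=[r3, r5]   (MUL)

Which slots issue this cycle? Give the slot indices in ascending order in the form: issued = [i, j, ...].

  0. ALU→r7 ⇒ go  {1A/2Mu/2Ld/1B | 3r 3w}
  1. BR ⇒ go  {1A/2Mu/2Ld/0B | 1r 3w}
  2. ALU→r9 ⇒ go  {0A/2Mu/2Ld/0B | 0r 2w}
  3. ALU→r3 ⇒ no(FU)  {0A/2Mu/2Ld/0B | 0r 2w}
  4. MUL→r0 ⇒ no(RD_PORT)  {0A/2Mu/2Ld/0B | 0r 2w}

issued = [0, 1, 2]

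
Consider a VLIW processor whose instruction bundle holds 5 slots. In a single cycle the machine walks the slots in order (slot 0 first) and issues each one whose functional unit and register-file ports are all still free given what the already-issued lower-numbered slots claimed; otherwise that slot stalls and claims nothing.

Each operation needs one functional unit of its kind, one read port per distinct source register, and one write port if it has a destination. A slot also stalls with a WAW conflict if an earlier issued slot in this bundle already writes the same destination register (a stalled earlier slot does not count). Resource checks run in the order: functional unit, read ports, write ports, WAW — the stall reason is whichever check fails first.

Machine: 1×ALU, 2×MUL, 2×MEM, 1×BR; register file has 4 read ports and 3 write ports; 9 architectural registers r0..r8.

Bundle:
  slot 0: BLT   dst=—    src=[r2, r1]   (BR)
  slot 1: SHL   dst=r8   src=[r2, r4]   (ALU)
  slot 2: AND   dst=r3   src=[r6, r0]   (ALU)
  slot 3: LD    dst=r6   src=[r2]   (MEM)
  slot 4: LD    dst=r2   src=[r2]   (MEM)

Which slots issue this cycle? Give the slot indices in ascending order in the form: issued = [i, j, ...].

issued = [0, 1]

#0 BR src=r2,r1 dispatched  <A:1 Mu:2 Ld:2 B:0 rd:2 wr:3>
#1 ALU src=r2,r4 dispatched  <A:0 Mu:2 Ld:2 B:0 rd:0 wr:2>
#2 ALU src=r6,r0 held:FU  <A:0 Mu:2 Ld:2 B:0 rd:0 wr:2>
#3 MEM src=r2 held:RD_PORT  <A:0 Mu:2 Ld:2 B:0 rd:0 wr:2>
#4 MEM src=r2 held:RD_PORT  <A:0 Mu:2 Ld:2 B:0 rd:0 wr:2>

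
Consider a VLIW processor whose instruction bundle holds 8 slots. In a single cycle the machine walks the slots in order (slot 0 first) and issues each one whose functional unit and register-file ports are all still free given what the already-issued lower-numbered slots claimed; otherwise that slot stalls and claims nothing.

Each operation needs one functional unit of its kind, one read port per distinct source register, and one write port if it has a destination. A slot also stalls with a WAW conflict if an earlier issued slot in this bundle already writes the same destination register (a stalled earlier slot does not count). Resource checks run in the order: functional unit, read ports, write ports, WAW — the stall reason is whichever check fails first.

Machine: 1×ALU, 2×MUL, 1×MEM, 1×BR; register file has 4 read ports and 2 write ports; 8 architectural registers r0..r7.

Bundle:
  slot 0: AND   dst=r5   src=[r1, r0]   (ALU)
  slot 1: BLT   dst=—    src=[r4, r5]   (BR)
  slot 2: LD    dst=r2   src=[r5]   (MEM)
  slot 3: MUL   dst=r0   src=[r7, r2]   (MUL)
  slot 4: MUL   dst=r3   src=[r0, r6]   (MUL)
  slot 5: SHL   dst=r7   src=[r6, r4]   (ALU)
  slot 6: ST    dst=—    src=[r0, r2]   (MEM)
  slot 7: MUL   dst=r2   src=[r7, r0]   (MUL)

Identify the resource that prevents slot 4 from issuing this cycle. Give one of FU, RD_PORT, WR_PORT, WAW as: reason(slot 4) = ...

reason(slot 4) = RD_PORT

  0. ALU→r5 ⇒ go  {0A/2Mu/1Ld/1B | 2r 1w}
  1. BR ⇒ go  {0A/2Mu/1Ld/0B | 0r 1w}
  2. MEM→r2 ⇒ no(RD_PORT)  {0A/2Mu/1Ld/0B | 0r 1w}
  3. MUL→r0 ⇒ no(RD_PORT)  {0A/2Mu/1Ld/0B | 0r 1w}
  4. MUL→r3 ⇒ no(RD_PORT)  {0A/2Mu/1Ld/0B | 0r 1w}
  5. ALU→r7 ⇒ no(FU)  {0A/2Mu/1Ld/0B | 0r 1w}
  6. MEM ⇒ no(RD_PORT)  {0A/2Mu/1Ld/0B | 0r 1w}
  7. MUL→r2 ⇒ no(RD_PORT)  {0A/2Mu/1Ld/0B | 0r 1w}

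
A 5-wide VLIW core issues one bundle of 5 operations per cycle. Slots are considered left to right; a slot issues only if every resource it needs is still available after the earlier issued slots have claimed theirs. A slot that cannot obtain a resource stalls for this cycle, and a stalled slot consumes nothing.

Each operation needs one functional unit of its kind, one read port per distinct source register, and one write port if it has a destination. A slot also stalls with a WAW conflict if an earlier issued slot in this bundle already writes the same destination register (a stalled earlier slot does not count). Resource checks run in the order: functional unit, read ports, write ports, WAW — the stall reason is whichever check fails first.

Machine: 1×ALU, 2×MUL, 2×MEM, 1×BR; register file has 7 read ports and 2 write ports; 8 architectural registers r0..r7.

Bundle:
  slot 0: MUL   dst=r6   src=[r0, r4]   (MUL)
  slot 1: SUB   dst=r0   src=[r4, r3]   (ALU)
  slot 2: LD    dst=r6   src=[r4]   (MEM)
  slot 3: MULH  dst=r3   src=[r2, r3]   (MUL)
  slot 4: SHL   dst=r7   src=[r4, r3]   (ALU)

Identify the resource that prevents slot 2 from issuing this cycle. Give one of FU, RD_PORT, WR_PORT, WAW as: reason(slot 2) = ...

reason(slot 2) = WR_PORT

#0 MUL src=r0,r4 dispatched  <A:1 Mu:1 Ld:2 B:1 rd:5 wr:1>
#1 ALU src=r4,r3 dispatched  <A:0 Mu:1 Ld:2 B:1 rd:3 wr:0>
#2 MEM src=r4 held:WR_PORT  <A:0 Mu:1 Ld:2 B:1 rd:3 wr:0>
#3 MUL src=r2,r3 held:WR_PORT  <A:0 Mu:1 Ld:2 B:1 rd:3 wr:0>
#4 ALU src=r4,r3 held:FU  <A:0 Mu:1 Ld:2 B:1 rd:3 wr:0>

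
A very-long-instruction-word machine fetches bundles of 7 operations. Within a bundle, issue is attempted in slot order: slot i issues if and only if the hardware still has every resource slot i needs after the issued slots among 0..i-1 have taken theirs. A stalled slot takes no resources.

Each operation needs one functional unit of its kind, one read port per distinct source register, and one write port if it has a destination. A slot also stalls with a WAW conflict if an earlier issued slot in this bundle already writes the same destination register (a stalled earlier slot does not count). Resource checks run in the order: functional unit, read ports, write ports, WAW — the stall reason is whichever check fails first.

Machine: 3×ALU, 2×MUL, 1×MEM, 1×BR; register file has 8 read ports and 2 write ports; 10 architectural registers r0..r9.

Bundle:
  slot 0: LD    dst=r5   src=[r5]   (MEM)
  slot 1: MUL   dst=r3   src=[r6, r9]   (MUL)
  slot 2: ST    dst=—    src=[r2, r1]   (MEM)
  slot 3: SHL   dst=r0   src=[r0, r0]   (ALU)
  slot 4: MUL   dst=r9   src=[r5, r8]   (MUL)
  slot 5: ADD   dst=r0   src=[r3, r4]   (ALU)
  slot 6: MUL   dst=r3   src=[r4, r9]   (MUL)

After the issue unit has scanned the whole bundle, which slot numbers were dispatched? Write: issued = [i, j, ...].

issued = [0, 1]

  0. MEM→r5 ⇒ go  {3A/2Mu/0Ld/1B | 7r 1w}
  1. MUL→r3 ⇒ go  {3A/1Mu/0Ld/1B | 5r 0w}
  2. MEM ⇒ no(FU)  {3A/1Mu/0Ld/1B | 5r 0w}
  3. ALU→r0 ⇒ no(WR_PORT)  {3A/1Mu/0Ld/1B | 5r 0w}
  4. MUL→r9 ⇒ no(WR_PORT)  {3A/1Mu/0Ld/1B | 5r 0w}
  5. ALU→r0 ⇒ no(WR_PORT)  {3A/1Mu/0Ld/1B | 5r 0w}
  6. MUL→r3 ⇒ no(WR_PORT)  {3A/1Mu/0Ld/1B | 5r 0w}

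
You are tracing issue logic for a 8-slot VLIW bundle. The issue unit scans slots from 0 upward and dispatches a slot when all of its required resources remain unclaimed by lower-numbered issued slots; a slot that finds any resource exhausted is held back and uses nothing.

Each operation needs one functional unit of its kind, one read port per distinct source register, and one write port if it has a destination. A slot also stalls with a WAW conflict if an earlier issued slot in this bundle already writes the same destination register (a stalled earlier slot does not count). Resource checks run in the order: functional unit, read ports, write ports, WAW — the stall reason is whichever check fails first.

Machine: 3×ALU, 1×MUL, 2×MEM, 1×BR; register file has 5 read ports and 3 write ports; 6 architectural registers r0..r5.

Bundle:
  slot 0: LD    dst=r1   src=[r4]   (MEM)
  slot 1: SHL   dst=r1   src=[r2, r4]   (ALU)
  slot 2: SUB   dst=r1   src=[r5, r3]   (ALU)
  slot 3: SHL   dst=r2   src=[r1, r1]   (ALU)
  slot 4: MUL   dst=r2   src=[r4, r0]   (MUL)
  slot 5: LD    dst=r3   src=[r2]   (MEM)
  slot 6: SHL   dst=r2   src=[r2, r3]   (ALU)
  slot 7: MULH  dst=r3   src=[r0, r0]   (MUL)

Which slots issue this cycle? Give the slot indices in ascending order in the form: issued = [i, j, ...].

(0) want 1×MEM +1rd +1wr — yes → AL3|MU1|ME1|BR1|rd4|wr2
(1) want 1×ALU +2rd +1wr — WAW → AL3|MU1|ME1|BR1|rd4|wr2
(2) want 1×ALU +2rd +1wr — WAW → AL3|MU1|ME1|BR1|rd4|wr2
(3) want 1×ALU +1rd +1wr — yes → AL2|MU1|ME1|BR1|rd3|wr1
(4) want 1×MUL +2rd +1wr — WAW → AL2|MU1|ME1|BR1|rd3|wr1
(5) want 1×MEM +1rd +1wr — yes → AL2|MU1|ME0|BR1|rd2|wr0
(6) want 1×ALU +2rd +1wr — WR_PORT → AL2|MU1|ME0|BR1|rd2|wr0
(7) want 1×MUL +1rd +1wr — WR_PORT → AL2|MU1|ME0|BR1|rd2|wr0

issued = [0, 3, 5]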